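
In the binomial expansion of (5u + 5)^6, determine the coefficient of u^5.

The general term is C(6,j)·(5u)^j·(5)^(6-j); the u^5 term has j = 5.
C(6,5) = 6.
Coefficient = C(6,5) · 5^5 · 5^1 = 6 · 3125 · 5 = 93750.

93750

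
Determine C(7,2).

21

C(7,2) = (7·6) / 2! = 42 / 2 = 21.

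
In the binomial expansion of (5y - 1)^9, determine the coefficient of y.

45

The general term is C(9,j)·(5y)^j·(-1)^(9-j); the y^1 term has j = 1.
C(9,1) = 9.
Coefficient = C(9,1) · 5^1 = 9 · 5 = 45.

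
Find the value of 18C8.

43758

C(18,8) = (18·17·16·15·14·13·12·11) / 8! = 1764322560 / 40320 = 43758.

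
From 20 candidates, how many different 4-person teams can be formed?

This is C(20,4) = 4845.

4845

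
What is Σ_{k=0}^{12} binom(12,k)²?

2704156

By Vandermonde's identity, Σ C(12,k)² = C(24,12) = 2704156.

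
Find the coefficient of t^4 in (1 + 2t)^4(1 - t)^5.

Coefficient of t^4 = Σ_{j} C(4,j)·2^j·C(5,4-j)·(-1)^(4-j) for j from 0 to 4.
= 5 + (-80) + 240 + (-160) + 16 = 21.

21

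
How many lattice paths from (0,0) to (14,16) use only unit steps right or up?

145422675

Each path is a sequence of 30 steps with 14 rights: C(30,14) = 145422675.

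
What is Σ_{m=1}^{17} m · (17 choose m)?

Differentiating (1+x)^17 and setting x=1: Σ m·C(17,m) = 17·2^16 = 1114112.

1114112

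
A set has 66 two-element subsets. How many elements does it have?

12

n(n−1)/2 = 66 ⇒ n(n−1) = 132. Since 12·11 = 132, n = 12.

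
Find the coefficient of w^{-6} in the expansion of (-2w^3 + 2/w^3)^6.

960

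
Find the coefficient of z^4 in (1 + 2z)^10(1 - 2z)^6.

-320

Coefficient of z^4 = Σ_{j} C(10,j)·2^j·C(6,4-j)·(-2)^(4-j) for j from 0 to 4.
= 240 + (-3200) + 10800 + (-11520) + 3360 = -320.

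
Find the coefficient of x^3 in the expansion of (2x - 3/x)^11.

3421440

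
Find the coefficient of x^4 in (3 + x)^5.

The general term is C(5,j)·(3)^j·(x)^(5-j); the x^4 term has j = 1.
C(5,1) = 5.
Coefficient = C(5,1) · 3^1 = 5 · 3 = 15.

15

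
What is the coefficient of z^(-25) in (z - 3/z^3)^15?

177324147

General term: C(15,j)·(z)^j·(-3/z^3)^(15-j), with z-exponent 1j − 3(15−j) = 4j − 45.
Set 4j − 45 = -25: j = 5.
C(15,5) = 3003; 1^5 = 1; (-3)^10 = 59049.
Coefficient = 3003 · 1 · 59049 = 177324147.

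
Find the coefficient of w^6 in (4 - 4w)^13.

The general term is C(13,j)·(4)^j·(-4w)^(13-j); the w^6 term has j = 7.
C(13,7) = 1716.
Coefficient = C(13,7) · 4^7 · (-4)^6 = 1716 · 16384 · 4096 = 115158810624.

115158810624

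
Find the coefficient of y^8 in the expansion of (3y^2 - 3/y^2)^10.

General term: C(10,j)·(3y^2)^j·(-3/y^2)^(10-j), with y-exponent 2j − 2(10−j) = 4j − 20.
Set 4j − 20 = 8: j = 7.
C(10,7) = 120; 3^7 = 2187; (-3)^3 = -27.
Coefficient = 120 · 2187 · (-27) = -7085880.

-7085880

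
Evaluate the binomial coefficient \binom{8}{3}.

56

C(8,3) = (8·7·6) / 3! = 336 / 6 = 56.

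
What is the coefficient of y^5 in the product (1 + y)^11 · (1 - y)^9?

Coefficient of y^5 = Σ_{j} C(11,j)·1^j·C(9,5-j)·(-1)^(5-j) for j from 0 to 5.
= (-126) + 1386 + (-4620) + 5940 + (-2970) + 462 = 72.

72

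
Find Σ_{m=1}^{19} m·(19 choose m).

Since m·C(19,m) = 19·C(18,m−1), the sum is 19·2^18 = 19·262144 = 4980736.

4980736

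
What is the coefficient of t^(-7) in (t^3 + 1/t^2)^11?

165

General term: C(11,j)·(t^3)^j·(1/t^2)^(11-j), with t-exponent 3j − 2(11−j) = 5j − 22.
Set 5j − 22 = -7: j = 3.
C(11,3) = 165; 1^3 = 1; 1^8 = 1.
Coefficient = 165 · 1 · 1 = 165.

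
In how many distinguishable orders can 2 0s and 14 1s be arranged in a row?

Choose positions for the 0s: C(16,2) = 120.

120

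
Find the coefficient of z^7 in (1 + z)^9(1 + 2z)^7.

122468

Coefficient of z^7 = Σ_{j} C(9,j)·1^j·C(7,7-j)·2^(7-j) for j from 0 to 7.
= 128 + 4032 + 24192 + 47040 + 35280 + 10584 + 1176 + 36 = 122468.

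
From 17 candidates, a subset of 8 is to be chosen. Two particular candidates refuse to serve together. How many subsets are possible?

All 8-subsets: C(17,8) = 24310. Those containing both fixed elements: C(15,6) = 5005.
24310 − 5005 = 19305.

19305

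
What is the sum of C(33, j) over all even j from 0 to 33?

Half of (1+1)^33 + (1−1)^33 gives the even-index sum: 2^32 = 4294967296.

4294967296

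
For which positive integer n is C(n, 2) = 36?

9

n(n−1)/2 = 36 ⇒ n(n−1) = 72. Since 9·8 = 72, n = 9.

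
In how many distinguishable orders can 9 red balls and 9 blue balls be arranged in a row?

48620

Choose positions for the red balls: C(18,9) = 48620.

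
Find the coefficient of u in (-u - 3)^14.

The general term is C(14,j)·(-u)^j·(-3)^(14-j); the u^1 term has j = 1.
C(14,1) = 14.
Coefficient = C(14,1) · (-1)^1 · (-3)^13 = 14 · (-1) · (-1594323) = 22320522.

22320522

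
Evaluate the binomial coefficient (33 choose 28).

C(33,28) = C(33,5) by symmetry.
C(33,5) = (33·32·31·30·29) / 5! = 28480320 / 120 = 237336.

237336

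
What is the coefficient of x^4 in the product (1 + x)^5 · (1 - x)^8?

Coefficient of x^4 = Σ_{j} C(5,j)·1^j·C(8,4-j)·(-1)^(4-j) for j from 0 to 4.
= 70 + (-280) + 280 + (-80) + 5 = -5.

-5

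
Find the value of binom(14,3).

C(14,3) = (14·13·12) / 3! = 2184 / 6 = 364.

364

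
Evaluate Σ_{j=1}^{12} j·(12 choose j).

24576

Since j·C(12,j) = 12·C(11,j−1), the sum is 12·2^11 = 12·2048 = 24576.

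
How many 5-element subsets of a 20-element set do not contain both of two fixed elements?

14688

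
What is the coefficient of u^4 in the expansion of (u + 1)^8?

The general term is C(8,j)·(u)^j·(1)^(8-j); the u^4 term has j = 4.
C(8,4) = 70.
Coefficient = C(8,4) = 70.

70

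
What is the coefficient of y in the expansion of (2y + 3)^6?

The general term is C(6,j)·(2y)^j·(3)^(6-j); the y^1 term has j = 1.
C(6,1) = 6.
Coefficient = C(6,1) · 2^1 · 3^5 = 6 · 2 · 243 = 2916.

2916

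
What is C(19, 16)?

C(19,16) = C(19,3) by symmetry.
C(19,3) = (19·18·17) / 3! = 5814 / 6 = 969.

969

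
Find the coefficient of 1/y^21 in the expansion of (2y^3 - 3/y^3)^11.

General term: C(11,j)·(2y^3)^j·(-3/y^3)^(11-j), with y-exponent 3j − 3(11−j) = 6j − 33.
Set 6j − 33 = -21: j = 2.
C(11,2) = 55; 2^2 = 4; (-3)^9 = -19683.
Coefficient = 55 · 4 · (-19683) = -4330260.

-4330260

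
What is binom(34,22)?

C(34,22) = C(34,12) by symmetry.
C(34,12) = (34·33·32·31·30·29·28·27·26·25·24·23) / 12! = 262662462526464000 / 479001600 = 548354040.

548354040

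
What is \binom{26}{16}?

C(26,16) = C(26,10) by symmetry.
C(26,10) = (26·25·24·23·22·21·20·19·18·17) / 10! = 19275223968000 / 3628800 = 5311735.

5311735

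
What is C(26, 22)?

14950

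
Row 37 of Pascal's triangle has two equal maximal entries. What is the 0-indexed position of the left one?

18

For odd n = 37, C(37,r) peaks at r = (n−1)/2 and (n+1)/2; the smaller is 18.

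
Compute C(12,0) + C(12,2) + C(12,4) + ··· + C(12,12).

Even-r terms of row 12 sum to 2^11 = 2048.

2048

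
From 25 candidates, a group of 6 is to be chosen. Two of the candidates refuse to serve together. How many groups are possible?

168245

All 6-subsets: C(25,6) = 177100. Those containing both fixed elements: C(23,4) = 8855.
177100 − 8855 = 168245.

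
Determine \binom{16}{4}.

C(16,4) = (16·15·14·13) / 4! = 43680 / 24 = 1820.

1820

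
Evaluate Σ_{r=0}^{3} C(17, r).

834

1 + 17 + 136 + 680 = 834.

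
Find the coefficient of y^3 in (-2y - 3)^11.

-8660520

The general term is C(11,j)·(-2y)^j·(-3)^(11-j); the y^3 term has j = 3.
C(11,3) = 165.
Coefficient = C(11,3) · (-2)^3 · (-3)^8 = 165 · (-8) · 6561 = -8660520.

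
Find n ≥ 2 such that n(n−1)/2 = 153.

n(n−1)/2 = 153 ⇒ n(n−1) = 306. Since 18·17 = 306, n = 18.

18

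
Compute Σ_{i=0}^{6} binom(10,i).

848

1 + 10 + 45 + 120 + 210 + 252 + 210 = 848.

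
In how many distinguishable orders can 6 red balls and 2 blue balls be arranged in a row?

28

Choose positions for the red balls: C(8,6) = 28.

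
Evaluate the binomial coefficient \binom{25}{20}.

53130

C(25,20) = C(25,5) by symmetry.
C(25,5) = (25·24·23·22·21) / 5! = 6375600 / 120 = 53130.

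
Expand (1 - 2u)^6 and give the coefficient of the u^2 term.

The general term is C(6,j)·(1)^j·(-2u)^(6-j); the u^2 term has j = 4.
C(6,4) = 15.
Coefficient = C(6,4) · (-2)^2 = 15 · 4 = 60.

60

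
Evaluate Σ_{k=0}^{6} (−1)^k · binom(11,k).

210

The partial alternating sum Σ_{k=0}^{6} (−1)^k C(11,k) = (−1)^6 C(10,6) = 210.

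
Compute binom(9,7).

36

C(9,7) = C(9,2) by symmetry.
C(9,2) = (9·8) / 2! = 72 / 2 = 36.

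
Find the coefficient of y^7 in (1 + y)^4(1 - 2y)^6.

-96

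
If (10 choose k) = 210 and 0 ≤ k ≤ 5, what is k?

C(10,k) increases on 0 ≤ k ≤ 5. C(10,3) = 120 and C(10,4) = 210, so k = 4.

4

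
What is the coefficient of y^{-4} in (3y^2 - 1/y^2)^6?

General term: C(6,j)·(3y^2)^j·(-1/y^2)^(6-j), with y-exponent 2j − 2(6−j) = 4j − 12.
Set 4j − 12 = -4: j = 2.
C(6,2) = 15; 3^2 = 9; (-1)^4 = 1.
Coefficient = 15 · 9 · 1 = 135.

135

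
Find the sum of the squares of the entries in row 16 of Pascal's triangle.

601080390

Σ C(16,j)² is the coefficient of x^16 in (1+x)^16(1+x)^16 = (1+x)^32, i.e. C(32,16) = 601080390.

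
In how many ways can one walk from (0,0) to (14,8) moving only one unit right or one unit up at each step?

Each path is a sequence of 22 steps with 14 rights: C(22,14) = 319770.

319770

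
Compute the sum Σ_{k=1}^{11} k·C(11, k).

Differentiating (1+x)^11 and setting x=1: Σ k·C(11,k) = 11·2^10 = 11264.

11264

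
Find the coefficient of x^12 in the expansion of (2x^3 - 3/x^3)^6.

General term: C(6,j)·(2x^3)^j·(-3/x^3)^(6-j), with x-exponent 3j − 3(6−j) = 6j − 18.
Set 6j − 18 = 12: j = 5.
C(6,5) = 6; 2^5 = 32; (-3)^1 = -3.
Coefficient = 6 · 32 · (-3) = -576.

-576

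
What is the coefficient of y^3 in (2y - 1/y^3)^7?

-448

General term: C(7,j)·(2y)^j·(-1/y^3)^(7-j), with y-exponent 1j − 3(7−j) = 4j − 21.
Set 4j − 21 = 3: j = 6.
C(7,6) = 7; 2^6 = 64; (-1)^1 = -1.
Coefficient = 7 · 64 · (-1) = -448.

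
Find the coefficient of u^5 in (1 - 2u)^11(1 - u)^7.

-87955

Coefficient of u^5 = Σ_{j} C(11,j)·(-2)^j·C(7,5-j)·(-1)^(5-j) for j from 0 to 5.
= (-21) + (-770) + (-7700) + (-27720) + (-36960) + (-14784) = -87955.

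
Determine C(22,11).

705432

C(22,11) = (22·21·20·19·18·17·16·15·14·13·12) / 11! = 28158588057600 / 39916800 = 705432.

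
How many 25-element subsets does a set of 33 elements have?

13884156

C(33,25) = C(33,8) by symmetry.
C(33,8) = (33·32·31·30·29·28·27·26) / 8! = 559809169920 / 40320 = 13884156.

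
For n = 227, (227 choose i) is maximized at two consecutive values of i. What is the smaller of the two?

113

For odd n = 227, C(227,i) peaks at i = (n−1)/2 and (n+1)/2; the smaller is 113.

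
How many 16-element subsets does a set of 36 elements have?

7307872110

C(36,16) = (36·35·34·33·32·31·30·29·28·27·26·25·24·23·22·21) / 16! = 152901072685905223680000 / 20922789888000 = 7307872110.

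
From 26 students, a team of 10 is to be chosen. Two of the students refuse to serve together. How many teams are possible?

All 10-subsets: C(26,10) = 5311735. Those containing both fixed elements: C(24,8) = 735471.
5311735 − 735471 = 4576264.

4576264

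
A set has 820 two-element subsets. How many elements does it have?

n(n−1)/2 = 820 ⇒ n(n−1) = 1640. Since 41·40 = 1640, n = 41.

41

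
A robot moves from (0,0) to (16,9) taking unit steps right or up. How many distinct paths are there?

2042975

Each path is a sequence of 25 steps with 16 rights: C(25,16) = 2042975.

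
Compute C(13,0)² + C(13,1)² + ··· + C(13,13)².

Σ C(13,r)² is the coefficient of x^13 in (1+x)^13(1+x)^13 = (1+x)^26, i.e. C(26,13) = 10400600.

10400600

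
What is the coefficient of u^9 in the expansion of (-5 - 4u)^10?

The general term is C(10,j)·(-5)^j·(-4u)^(10-j); the u^9 term has j = 1.
C(10,1) = 10.
Coefficient = C(10,1) · (-5)^1 · (-4)^9 = 10 · (-5) · (-262144) = 13107200.

13107200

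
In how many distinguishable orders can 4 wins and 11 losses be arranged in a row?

Choose positions for the wins: C(15,4) = 1365.

1365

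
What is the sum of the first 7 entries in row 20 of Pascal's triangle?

1 + 20 + 190 + 1140 + 4845 + 15504 + 38760 = 60460.

60460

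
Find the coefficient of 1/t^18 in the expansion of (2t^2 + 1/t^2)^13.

312

General term: C(13,j)·(2t^2)^j·(1/t^2)^(13-j), with t-exponent 2j − 2(13−j) = 4j − 26.
Set 4j − 26 = -18: j = 2.
C(13,2) = 78; 2^2 = 4; 1^11 = 1.
Coefficient = 78 · 4 · 1 = 312.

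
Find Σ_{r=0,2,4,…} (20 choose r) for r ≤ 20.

Even-r terms of row 20 sum to 2^19 = 524288.

524288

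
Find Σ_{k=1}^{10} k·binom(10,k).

Differentiating (1+x)^10 and setting x=1: Σ k·C(10,k) = 10·2^9 = 5120.

5120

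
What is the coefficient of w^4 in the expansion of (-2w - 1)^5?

-80

The general term is C(5,j)·(-2w)^j·(-1)^(5-j); the w^4 term has j = 4.
C(5,4) = 5.
Coefficient = C(5,4) · (-2)^4 · (-1)^1 = 5 · 16 · (-1) = -80.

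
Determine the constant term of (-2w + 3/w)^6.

-4320

General term: C(6,j)·(-2w)^j·(3/w)^(6-j), with w-exponent 1j − 1(6−j) = 2j − 6.
Set 2j − 6 = 0: j = 3.
C(6,3) = 20; (-2)^3 = -8; 3^3 = 27.
Coefficient = 20 · (-8) · 27 = -4320.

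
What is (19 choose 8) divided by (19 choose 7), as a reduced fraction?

C(n,k+1)/C(n,k) = (n−k)/(k+1) = (19−7)/(7+1) = 12/8 = 3/2.

3/2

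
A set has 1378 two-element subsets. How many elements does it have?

n(n−1)/2 = 1378 ⇒ n(n−1) = 2756. Since 53·52 = 2756, n = 53.

53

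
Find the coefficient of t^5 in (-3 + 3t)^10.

The general term is C(10,j)·(-3)^j·(3t)^(10-j); the t^5 term has j = 5.
C(10,5) = 252.
Coefficient = C(10,5) · (-3)^5 · 3^5 = 252 · (-243) · 243 = -14880348.

-14880348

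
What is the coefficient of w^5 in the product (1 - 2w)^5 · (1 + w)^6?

-96

Coefficient of w^5 = Σ_{j} C(5,j)·(-2)^j·C(6,5-j)·1^(5-j) for j from 0 to 5.
= 6 + (-150) + 800 + (-1200) + 480 + (-32) = -96.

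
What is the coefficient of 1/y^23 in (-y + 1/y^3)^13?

General term: C(13,j)·(-y)^j·(1/y^3)^(13-j), with y-exponent 1j − 3(13−j) = 4j − 39.
Set 4j − 39 = -23: j = 4.
C(13,4) = 715; (-1)^4 = 1; 1^9 = 1.
Coefficient = 715 · 1 · 1 = 715.

715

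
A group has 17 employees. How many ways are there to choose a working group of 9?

This is C(17,9) = 24310.

24310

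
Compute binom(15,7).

6435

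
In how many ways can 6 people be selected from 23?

This is C(23,6) = 100947.

100947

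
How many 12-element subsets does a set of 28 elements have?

C(28,12) = (28·27·26·25·24·23·22·21·20·19·18·17) / 12! = 14572069319808000 / 479001600 = 30421755.

30421755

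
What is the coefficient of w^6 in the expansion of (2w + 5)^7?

2240

The general term is C(7,j)·(2w)^j·(5)^(7-j); the w^6 term has j = 6.
C(7,6) = 7.
Coefficient = C(7,6) · 2^6 · 5^1 = 7 · 64 · 5 = 2240.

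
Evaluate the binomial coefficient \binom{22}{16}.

74613

C(22,16) = C(22,6) by symmetry.
C(22,6) = (22·21·20·19·18·17) / 6! = 53721360 / 720 = 74613.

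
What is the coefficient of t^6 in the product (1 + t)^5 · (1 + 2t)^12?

284000

Coefficient of t^6 = Σ_{j} C(5,j)·1^j·C(12,6-j)·2^(6-j) for j from 0 to 5.
= 59136 + 126720 + 79200 + 17600 + 1320 + 24 = 284000.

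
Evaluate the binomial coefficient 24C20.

10626

C(24,20) = C(24,4) by symmetry.
C(24,4) = (24·23·22·21) / 4! = 255024 / 24 = 10626.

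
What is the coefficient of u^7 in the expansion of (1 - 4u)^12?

-12976128

The general term is C(12,j)·(1)^j·(-4u)^(12-j); the u^7 term has j = 5.
C(12,5) = 792.
Coefficient = C(12,5) · (-4)^7 = 792 · (-16384) = -12976128.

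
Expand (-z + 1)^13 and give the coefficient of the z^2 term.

78

The general term is C(13,j)·(-z)^j·(1)^(13-j); the z^2 term has j = 2.
C(13,2) = 78.
Coefficient = C(13,2) = 78.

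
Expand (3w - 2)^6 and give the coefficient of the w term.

The general term is C(6,j)·(3w)^j·(-2)^(6-j); the w^1 term has j = 1.
C(6,1) = 6.
Coefficient = C(6,1) · 3^1 · (-2)^5 = 6 · 3 · (-32) = -576.

-576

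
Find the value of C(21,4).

5985

C(21,4) = (21·20·19·18) / 4! = 143640 / 24 = 5985.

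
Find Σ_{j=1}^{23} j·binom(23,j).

Differentiating (1+x)^23 and setting x=1: Σ j·C(23,j) = 23·2^22 = 96468992.

96468992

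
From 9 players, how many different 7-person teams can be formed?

36

This is C(9,7) = 36.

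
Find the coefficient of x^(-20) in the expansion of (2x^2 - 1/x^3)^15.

General term: C(15,j)·(2x^2)^j·(-1/x^3)^(15-j), with x-exponent 2j − 3(15−j) = 5j − 45.
Set 5j − 45 = -20: j = 5.
C(15,5) = 3003; 2^5 = 32; (-1)^10 = 1.
Coefficient = 3003 · 32 · 1 = 96096.

96096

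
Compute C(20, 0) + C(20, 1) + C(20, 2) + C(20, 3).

1 + 20 + 190 + 1140 = 1351.

1351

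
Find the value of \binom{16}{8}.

12870

C(16,8) = (16·15·14·13·12·11·10·9) / 8! = 518918400 / 40320 = 12870.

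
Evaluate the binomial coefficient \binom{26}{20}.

230230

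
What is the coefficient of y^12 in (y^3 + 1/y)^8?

56

General term: C(8,j)·(y^3)^j·(1/y)^(8-j), with y-exponent 3j − 1(8−j) = 4j − 8.
Set 4j − 8 = 12: j = 5.
C(8,5) = 56; 1^5 = 1; 1^3 = 1.
Coefficient = 56 · 1 · 1 = 56.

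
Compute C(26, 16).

C(26,16) = C(26,10) by symmetry.
C(26,10) = (26·25·24·23·22·21·20·19·18·17) / 10! = 19275223968000 / 3628800 = 5311735.

5311735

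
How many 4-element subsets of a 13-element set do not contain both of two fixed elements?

660

All 4-subsets: C(13,4) = 715. Those containing both fixed elements: C(11,2) = 55.
715 − 55 = 660.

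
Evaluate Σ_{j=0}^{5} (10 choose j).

638

1 + 10 + 45 + 120 + 210 + 252 = 638.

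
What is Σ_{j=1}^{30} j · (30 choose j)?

Since j·C(30,j) = 30·C(29,j−1), the sum is 30·2^29 = 30·536870912 = 16106127360.

16106127360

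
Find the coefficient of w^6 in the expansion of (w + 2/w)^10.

General term: C(10,j)·(w)^j·(2/w)^(10-j), with w-exponent 1j − 1(10−j) = 2j − 10.
Set 2j − 10 = 6: j = 8.
C(10,8) = 45; 1^8 = 1; 2^2 = 4.
Coefficient = 45 · 1 · 4 = 180.

180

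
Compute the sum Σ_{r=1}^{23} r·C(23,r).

Differentiating (1+x)^23 and setting x=1: Σ r·C(23,r) = 23·2^22 = 96468992.

96468992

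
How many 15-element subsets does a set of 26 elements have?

C(26,15) = C(26,11) by symmetry.
C(26,11) = (26·25·24·23·22·21·20·19·18·17·16) / 11! = 308403583488000 / 39916800 = 7726160.

7726160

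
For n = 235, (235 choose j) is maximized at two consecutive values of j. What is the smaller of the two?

117

For odd n = 235, C(235,j) peaks at j = (n−1)/2 and (n+1)/2; the smaller is 117.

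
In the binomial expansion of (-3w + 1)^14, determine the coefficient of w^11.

The general term is C(14,j)·(-3w)^j·(1)^(14-j); the w^11 term has j = 11.
C(14,11) = 364.
Coefficient = C(14,11) · (-3)^11 = 364 · (-177147) = -64481508.

-64481508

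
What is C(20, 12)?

125970

C(20,12) = C(20,8) by symmetry.
C(20,8) = (20·19·18·17·16·15·14·13) / 8! = 5079110400 / 40320 = 125970.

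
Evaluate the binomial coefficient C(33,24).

C(33,24) = C(33,9) by symmetry.
C(33,9) = (33·32·31·30·29·28·27·26·25) / 9! = 13995229248000 / 362880 = 38567100.

38567100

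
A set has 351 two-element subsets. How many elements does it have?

n(n−1)/2 = 351 ⇒ n(n−1) = 702. Since 27·26 = 702, n = 27.

27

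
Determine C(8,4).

C(8,4) = (8·7·6·5) / 4! = 1680 / 24 = 70.

70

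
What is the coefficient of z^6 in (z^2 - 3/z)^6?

135

General term: C(6,j)·(z^2)^j·(-3/z)^(6-j), with z-exponent 2j − 1(6−j) = 3j − 6.
Set 3j − 6 = 6: j = 4.
C(6,4) = 15; 1^4 = 1; (-3)^2 = 9.
Coefficient = 15 · 1 · 9 = 135.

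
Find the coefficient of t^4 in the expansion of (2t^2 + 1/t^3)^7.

672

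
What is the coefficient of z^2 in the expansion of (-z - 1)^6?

The general term is C(6,j)·(-z)^j·(-1)^(6-j); the z^2 term has j = 2.
C(6,2) = 15.
Coefficient = C(6,2) = 15.

15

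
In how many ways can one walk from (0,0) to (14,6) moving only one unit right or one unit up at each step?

Each path is a sequence of 20 steps with 14 rights: C(20,14) = 38760.

38760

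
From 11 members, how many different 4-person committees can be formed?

330

This is C(11,4) = 330.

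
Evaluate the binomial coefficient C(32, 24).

C(32,24) = C(32,8) by symmetry.
C(32,8) = (32·31·30·29·28·27·26·25) / 8! = 424097856000 / 40320 = 10518300.

10518300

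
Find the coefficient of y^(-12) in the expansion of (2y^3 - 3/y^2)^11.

General term: C(11,j)·(2y^3)^j·(-3/y^2)^(11-j), with y-exponent 3j − 2(11−j) = 5j − 22.
Set 5j − 22 = -12: j = 2.
C(11,2) = 55; 2^2 = 4; (-3)^9 = -19683.
Coefficient = 55 · 4 · (-19683) = -4330260.

-4330260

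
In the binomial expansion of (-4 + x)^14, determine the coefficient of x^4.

The general term is C(14,j)·(-4)^j·(x)^(14-j); the x^4 term has j = 10.
C(14,10) = 1001.
Coefficient = C(14,10) · (-4)^10 = 1001 · 1048576 = 1049624576.

1049624576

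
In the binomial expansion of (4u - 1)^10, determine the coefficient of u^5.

-258048

The general term is C(10,j)·(4u)^j·(-1)^(10-j); the u^5 term has j = 5.
C(10,5) = 252.
Coefficient = C(10,5) · 4^5 · (-1)^5 = 252 · 1024 · (-1) = -258048.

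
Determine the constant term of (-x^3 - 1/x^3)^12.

General term: C(12,j)·(-x^3)^j·(-1/x^3)^(12-j), with x-exponent 3j − 3(12−j) = 6j − 36.
Set 6j − 36 = 0: j = 6.
C(12,6) = 924; (-1)^6 = 1; (-1)^6 = 1.
Coefficient = 924 · 1 · 1 = 924.

924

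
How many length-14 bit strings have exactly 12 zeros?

91

Choose the 12 positions: C(14,12) = 91.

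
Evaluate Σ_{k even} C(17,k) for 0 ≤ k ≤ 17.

Even-k terms of row 17 sum to 2^16 = 65536.

65536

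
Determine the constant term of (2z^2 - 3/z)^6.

4860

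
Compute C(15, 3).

C(15,3) = (15·14·13) / 3! = 2730 / 6 = 455.

455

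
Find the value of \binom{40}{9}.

273438880

C(40,9) = (40·39·38·37·36·35·34·33·32) / 9! = 99225500774400 / 362880 = 273438880.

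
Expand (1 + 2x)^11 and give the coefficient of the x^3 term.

The general term is C(11,j)·(1)^j·(2x)^(11-j); the x^3 term has j = 8.
C(11,8) = 165.
Coefficient = C(11,8) · 2^3 = 165 · 8 = 1320.

1320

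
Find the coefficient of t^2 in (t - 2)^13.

The general term is C(13,j)·(t)^j·(-2)^(13-j); the t^2 term has j = 2.
C(13,2) = 78.
Coefficient = C(13,2) · (-2)^11 = 78 · (-2048) = -159744.

-159744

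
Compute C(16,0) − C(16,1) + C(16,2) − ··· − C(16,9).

-5005

The partial alternating sum Σ_{k=0}^{9} (−1)^k C(16,k) = (−1)^9 C(15,9) = -5005.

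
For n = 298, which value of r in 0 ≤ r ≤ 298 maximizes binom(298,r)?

C(298,r) is maximized at r = 298/2 = 149.

149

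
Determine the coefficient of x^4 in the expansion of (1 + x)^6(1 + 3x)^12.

85380

Coefficient of x^4 = Σ_{j} C(6,j)·1^j·C(12,4-j)·3^(4-j) for j from 0 to 4.
= 40095 + 35640 + 8910 + 720 + 15 = 85380.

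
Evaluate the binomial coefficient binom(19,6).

27132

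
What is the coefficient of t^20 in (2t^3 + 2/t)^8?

General term: C(8,j)·(2t^3)^j·(2/t)^(8-j), with t-exponent 3j − 1(8−j) = 4j − 8.
Set 4j − 8 = 20: j = 7.
C(8,7) = 8; 2^7 = 128; 2^1 = 2.
Coefficient = 8 · 128 · 2 = 2048.

2048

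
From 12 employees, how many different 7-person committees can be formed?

792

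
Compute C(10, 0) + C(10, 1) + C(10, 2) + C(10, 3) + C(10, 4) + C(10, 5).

638

1 + 10 + 45 + 120 + 210 + 252 = 638.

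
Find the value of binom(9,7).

C(9,7) = C(9,2) by symmetry.
C(9,2) = (9·8) / 2! = 72 / 2 = 36.

36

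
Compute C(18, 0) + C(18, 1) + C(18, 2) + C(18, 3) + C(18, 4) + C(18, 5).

1 + 18 + 153 + 816 + 3060 + 8568 = 12616.

12616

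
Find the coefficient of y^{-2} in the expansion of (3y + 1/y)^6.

135

General term: C(6,j)·(3y)^j·(1/y)^(6-j), with y-exponent 1j − 1(6−j) = 2j − 6.
Set 2j − 6 = -2: j = 2.
C(6,2) = 15; 3^2 = 9; 1^4 = 1.
Coefficient = 15 · 9 · 1 = 135.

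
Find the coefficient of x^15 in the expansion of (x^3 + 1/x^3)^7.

7

General term: C(7,j)·(x^3)^j·(1/x^3)^(7-j), with x-exponent 3j − 3(7−j) = 6j − 21.
Set 6j − 21 = 15: j = 6.
C(7,6) = 7; 1^6 = 1; 1^1 = 1.
Coefficient = 7 · 1 · 1 = 7.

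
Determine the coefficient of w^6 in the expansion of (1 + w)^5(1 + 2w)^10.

Coefficient of w^6 = Σ_{j} C(5,j)·1^j·C(10,6-j)·2^(6-j) for j from 0 to 5.
= 13440 + 40320 + 33600 + 9600 + 900 + 20 = 97880.

97880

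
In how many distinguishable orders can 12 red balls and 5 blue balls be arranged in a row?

6188

Choose positions for the red balls: C(17,12) = 6188.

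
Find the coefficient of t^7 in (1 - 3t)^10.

-262440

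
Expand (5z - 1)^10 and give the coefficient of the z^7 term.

The general term is C(10,j)·(5z)^j·(-1)^(10-j); the z^7 term has j = 7.
C(10,7) = 120.
Coefficient = C(10,7) · 5^7 · (-1)^3 = 120 · 78125 · (-1) = -9375000.

-9375000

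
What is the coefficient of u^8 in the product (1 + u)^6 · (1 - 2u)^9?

Coefficient of u^8 = Σ_{j} C(6,j)·1^j·C(9,8-j)·(-2)^(8-j) for j from 0 to 6.
= 2304 + (-27648) + 80640 + (-80640) + 30240 + (-4032) + 144 = 1008.

1008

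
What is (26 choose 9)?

C(26,9) = (26·25·24·23·22·21·20·19·18) / 9! = 1133836704000 / 362880 = 3124550.

3124550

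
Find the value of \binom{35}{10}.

C(35,10) = (35·34·33·32·31·30·29·28·27·26) / 10! = 666172912204800 / 3628800 = 183579396.

183579396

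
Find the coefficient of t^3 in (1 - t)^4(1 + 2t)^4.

Coefficient of t^3 = Σ_{j} C(4,j)·(-1)^j·C(4,3-j)·2^(3-j) for j from 0 to 3.
= 32 + (-96) + 48 + (-4) = -20.

-20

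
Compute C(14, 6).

C(14,6) = (14·13·12·11·10·9) / 6! = 2162160 / 720 = 3003.

3003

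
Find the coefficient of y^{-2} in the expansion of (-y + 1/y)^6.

General term: C(6,j)·(-y)^j·(1/y)^(6-j), with y-exponent 1j − 1(6−j) = 2j − 6.
Set 2j − 6 = -2: j = 2.
C(6,2) = 15; (-1)^2 = 1; 1^4 = 1.
Coefficient = 15 · 1 · 1 = 15.

15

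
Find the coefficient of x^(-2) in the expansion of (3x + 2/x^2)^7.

22680

General term: C(7,j)·(3x)^j·(2/x^2)^(7-j), with x-exponent 1j − 2(7−j) = 3j − 14.
Set 3j − 14 = -2: j = 4.
C(7,4) = 35; 3^4 = 81; 2^3 = 8.
Coefficient = 35 · 81 · 8 = 22680.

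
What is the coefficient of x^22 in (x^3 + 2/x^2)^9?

General term: C(9,j)·(x^3)^j·(2/x^2)^(9-j), with x-exponent 3j − 2(9−j) = 5j − 18.
Set 5j − 18 = 22: j = 8.
C(9,8) = 9; 1^8 = 1; 2^1 = 2.
Coefficient = 9 · 1 · 2 = 18.

18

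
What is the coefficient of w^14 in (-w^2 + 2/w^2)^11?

General term: C(11,j)·(-w^2)^j·(2/w^2)^(11-j), with w-exponent 2j − 2(11−j) = 4j − 22.
Set 4j − 22 = 14: j = 9.
C(11,9) = 55; (-1)^9 = -1; 2^2 = 4.
Coefficient = 55 · (-1) · 4 = -220.

-220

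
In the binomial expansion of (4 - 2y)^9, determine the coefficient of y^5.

-1032192

The general term is C(9,j)·(4)^j·(-2y)^(9-j); the y^5 term has j = 4.
C(9,4) = 126.
Coefficient = C(9,4) · 4^4 · (-2)^5 = 126 · 256 · (-32) = -1032192.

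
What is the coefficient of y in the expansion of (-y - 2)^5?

-80

The general term is C(5,j)·(-y)^j·(-2)^(5-j); the y^1 term has j = 1.
C(5,1) = 5.
Coefficient = C(5,1) · (-1)^1 · (-2)^4 = 5 · (-1) · 16 = -80.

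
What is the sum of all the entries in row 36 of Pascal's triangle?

Setting x = 1 in (1+x)^36 gives Σ C(36,j) = 2^36 = 68719476736.

68719476736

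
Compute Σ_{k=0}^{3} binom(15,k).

1 + 15 + 105 + 455 = 576.

576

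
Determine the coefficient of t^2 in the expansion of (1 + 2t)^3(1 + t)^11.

133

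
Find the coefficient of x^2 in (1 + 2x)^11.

220

The general term is C(11,j)·(1)^j·(2x)^(11-j); the x^2 term has j = 9.
C(11,9) = 55.
Coefficient = C(11,9) · 2^2 = 55 · 4 = 220.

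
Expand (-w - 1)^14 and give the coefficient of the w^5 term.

2002

The general term is C(14,j)·(-w)^j·(-1)^(14-j); the w^5 term has j = 5.
C(14,5) = 2002.
Coefficient = C(14,5) · (-1)^5 · (-1)^9 = 2002 · (-1) · (-1) = 2002.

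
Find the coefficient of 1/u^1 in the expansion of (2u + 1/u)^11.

General term: C(11,j)·(2u)^j·(1/u)^(11-j), with u-exponent 1j − 1(11−j) = 2j − 11.
Set 2j − 11 = -1: j = 5.
C(11,5) = 462; 2^5 = 32; 1^6 = 1.
Coefficient = 462 · 32 · 1 = 14784.

14784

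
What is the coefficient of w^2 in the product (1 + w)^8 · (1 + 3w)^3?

127

Coefficient of w^2 = Σ_{j} C(8,j)·1^j·C(3,2-j)·3^(2-j) for j from 0 to 2.
= 27 + 72 + 28 = 127.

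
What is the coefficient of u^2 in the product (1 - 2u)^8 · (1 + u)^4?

54

Coefficient of u^2 = Σ_{j} C(8,j)·(-2)^j·C(4,2-j)·1^(2-j) for j from 0 to 2.
= 6 + (-64) + 112 = 54.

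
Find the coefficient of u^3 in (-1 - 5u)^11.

The general term is C(11,j)·(-1)^j·(-5u)^(11-j); the u^3 term has j = 8.
C(11,8) = 165.
Coefficient = C(11,8) · (-5)^3 = 165 · (-125) = -20625.

-20625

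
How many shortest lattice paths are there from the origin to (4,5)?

Each path is a sequence of 9 steps with 4 rights: C(9,4) = 126.

126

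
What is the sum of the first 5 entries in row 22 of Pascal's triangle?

9109

1 + 22 + 231 + 1540 + 7315 = 9109.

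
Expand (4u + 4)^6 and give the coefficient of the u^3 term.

81920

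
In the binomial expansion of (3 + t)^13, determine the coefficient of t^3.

The general term is C(13,j)·(3)^j·(t)^(13-j); the t^3 term has j = 10.
C(13,10) = 286.
Coefficient = C(13,10) · 3^10 = 286 · 59049 = 16888014.

16888014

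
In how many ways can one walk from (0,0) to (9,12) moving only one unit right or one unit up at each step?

Each path is a sequence of 21 steps with 9 rights: C(21,9) = 293930.

293930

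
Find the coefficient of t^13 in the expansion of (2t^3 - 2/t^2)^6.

-384

General term: C(6,j)·(2t^3)^j·(-2/t^2)^(6-j), with t-exponent 3j − 2(6−j) = 5j − 12.
Set 5j − 12 = 13: j = 5.
C(6,5) = 6; 2^5 = 32; (-2)^1 = -2.
Coefficient = 6 · 32 · (-2) = -384.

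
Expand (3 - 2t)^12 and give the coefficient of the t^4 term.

51963120

The general term is C(12,j)·(3)^j·(-2t)^(12-j); the t^4 term has j = 8.
C(12,8) = 495.
Coefficient = C(12,8) · 3^8 · (-2)^4 = 495 · 6561 · 16 = 51963120.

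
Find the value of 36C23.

2310789600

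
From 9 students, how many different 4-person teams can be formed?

This is C(9,4) = 126.

126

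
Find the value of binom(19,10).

C(19,10) = C(19,9) by symmetry.
C(19,9) = (19·18·17·16·15·14·13·12·11) / 9! = 33522128640 / 362880 = 92378.

92378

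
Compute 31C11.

84672315

C(31,11) = (31·30·29·28·27·26·25·24·23·22·21) / 11! = 3379847863392000 / 39916800 = 84672315.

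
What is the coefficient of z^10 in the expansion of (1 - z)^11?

The general term is C(11,j)·(1)^j·(-z)^(11-j); the z^10 term has j = 1.
C(11,1) = 11.
Coefficient = C(11,1) = 11.

11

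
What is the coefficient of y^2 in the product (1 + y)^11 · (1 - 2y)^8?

Coefficient of y^2 = Σ_{j} C(11,j)·1^j·C(8,2-j)·(-2)^(2-j) for j from 0 to 2.
= 112 + (-176) + 55 = -9.

-9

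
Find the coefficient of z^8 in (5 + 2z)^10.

The general term is C(10,j)·(5)^j·(2z)^(10-j); the z^8 term has j = 2.
C(10,2) = 45.
Coefficient = C(10,2) · 5^2 · 2^8 = 45 · 25 · 256 = 288000.

288000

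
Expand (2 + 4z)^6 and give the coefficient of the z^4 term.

15360

The general term is C(6,j)·(2)^j·(4z)^(6-j); the z^4 term has j = 2.
C(6,2) = 15.
Coefficient = C(6,2) · 2^2 · 4^4 = 15 · 4 · 256 = 15360.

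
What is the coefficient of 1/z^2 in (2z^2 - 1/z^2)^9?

-2016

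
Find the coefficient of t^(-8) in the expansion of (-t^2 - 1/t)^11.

General term: C(11,j)·(-t^2)^j·(-1/t)^(11-j), with t-exponent 2j − 1(11−j) = 3j − 11.
Set 3j − 11 = -8: j = 1.
C(11,1) = 11; (-1)^1 = -1; (-1)^10 = 1.
Coefficient = 11 · (-1) · 1 = -11.

-11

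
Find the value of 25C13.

5200300

C(25,13) = C(25,12) by symmetry.
C(25,12) = (25·24·23·22·21·20·19·18·17·16·15·14) / 12! = 2490952020480000 / 479001600 = 5200300.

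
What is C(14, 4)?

1001

C(14,4) = (14·13·12·11) / 4! = 24024 / 24 = 1001.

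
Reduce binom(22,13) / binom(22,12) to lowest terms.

10/13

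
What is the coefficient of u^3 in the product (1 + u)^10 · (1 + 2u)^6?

Coefficient of u^3 = Σ_{j} C(10,j)·1^j·C(6,3-j)·2^(3-j) for j from 0 to 3.
= 160 + 600 + 540 + 120 = 1420.

1420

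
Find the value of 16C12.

C(16,12) = C(16,4) by symmetry.
C(16,4) = (16·15·14·13) / 4! = 43680 / 24 = 1820.

1820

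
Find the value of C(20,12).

125970

C(20,12) = C(20,8) by symmetry.
C(20,8) = (20·19·18·17·16·15·14·13) / 8! = 5079110400 / 40320 = 125970.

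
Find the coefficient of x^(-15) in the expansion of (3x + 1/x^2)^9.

27

General term: C(9,j)·(3x)^j·(1/x^2)^(9-j), with x-exponent 1j − 2(9−j) = 3j − 18.
Set 3j − 18 = -15: j = 1.
C(9,1) = 9; 3^1 = 3; 1^8 = 1.
Coefficient = 9 · 3 · 1 = 27.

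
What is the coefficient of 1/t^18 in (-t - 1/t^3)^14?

3003

General term: C(14,j)·(-t)^j·(-1/t^3)^(14-j), with t-exponent 1j − 3(14−j) = 4j − 42.
Set 4j − 42 = -18: j = 6.
C(14,6) = 3003; (-1)^6 = 1; (-1)^8 = 1.
Coefficient = 3003 · 1 · 1 = 3003.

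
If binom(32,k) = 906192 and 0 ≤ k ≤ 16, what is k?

6

C(32,k) increases on 0 ≤ k ≤ 16. C(32,5) = 201376 and C(32,6) = 906192, so k = 6.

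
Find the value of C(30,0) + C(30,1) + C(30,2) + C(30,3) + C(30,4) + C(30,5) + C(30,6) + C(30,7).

1 + 30 + 435 + 4060 + 27405 + 142506 + 593775 + 2035800 = 2804012.

2804012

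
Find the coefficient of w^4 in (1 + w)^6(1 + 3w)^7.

Coefficient of w^4 = Σ_{j} C(6,j)·1^j·C(7,4-j)·3^(4-j) for j from 0 to 4.
= 2835 + 5670 + 2835 + 420 + 15 = 11775.

11775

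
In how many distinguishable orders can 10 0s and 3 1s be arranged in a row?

Choose positions for the 0s: C(13,10) = 286.

286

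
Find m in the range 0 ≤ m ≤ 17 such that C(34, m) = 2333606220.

C(34,m) increases on 0 ≤ m ≤ 17. C(34,16) = 2203961430 and C(34,17) = 2333606220, so m = 17.

17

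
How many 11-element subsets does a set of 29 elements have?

C(29,11) = (29·28·27·26·25·24·23·22·21·20·19) / 11! = 1381013105472000 / 39916800 = 34597290.

34597290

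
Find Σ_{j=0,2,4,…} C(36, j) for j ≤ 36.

Half of (1+1)^36 + (1−1)^36 gives the even-index sum: 2^35 = 34359738368.

34359738368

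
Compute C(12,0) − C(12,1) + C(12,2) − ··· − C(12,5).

The partial alternating sum Σ_{k=0}^{5} (−1)^k C(12,k) = (−1)^5 C(11,5) = -462.

-462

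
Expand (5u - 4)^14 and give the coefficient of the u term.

The general term is C(14,j)·(5u)^j·(-4)^(14-j); the u^1 term has j = 1.
C(14,1) = 14.
Coefficient = C(14,1) · 5^1 · (-4)^13 = 14 · 5 · (-67108864) = -4697620480.

-4697620480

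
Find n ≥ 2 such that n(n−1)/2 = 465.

n(n−1)/2 = 465 ⇒ n(n−1) = 930. Since 31·30 = 930, n = 31.

31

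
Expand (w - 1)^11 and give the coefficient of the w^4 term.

-330

The general term is C(11,j)·(w)^j·(-1)^(11-j); the w^4 term has j = 4.
C(11,4) = 330.
Coefficient = C(11,4) · (-1)^7 = 330 · (-1) = -330.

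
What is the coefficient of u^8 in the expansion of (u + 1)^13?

1287

The general term is C(13,j)·(u)^j·(1)^(13-j); the u^8 term has j = 8.
C(13,8) = 1287.
Coefficient = C(13,8) = 1287.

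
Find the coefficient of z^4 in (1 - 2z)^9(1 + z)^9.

-234

Coefficient of z^4 = Σ_{j} C(9,j)·(-2)^j·C(9,4-j)·1^(4-j) for j from 0 to 4.
= 126 + (-1512) + 5184 + (-6048) + 2016 = -234.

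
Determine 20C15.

15504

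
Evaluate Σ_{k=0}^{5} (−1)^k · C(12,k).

The partial alternating sum Σ_{k=0}^{5} (−1)^k C(12,k) = (−1)^5 C(11,5) = -462.

-462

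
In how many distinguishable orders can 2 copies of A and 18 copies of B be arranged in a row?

190

Choose positions for the A's: C(20,2) = 190.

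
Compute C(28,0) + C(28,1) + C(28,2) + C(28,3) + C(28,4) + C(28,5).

1 + 28 + 378 + 3276 + 20475 + 98280 = 122438.

122438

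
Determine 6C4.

C(6,4) = C(6,2) by symmetry.
C(6,2) = (6·5) / 2! = 30 / 2 = 15.

15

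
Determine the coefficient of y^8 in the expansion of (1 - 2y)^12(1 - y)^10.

9007965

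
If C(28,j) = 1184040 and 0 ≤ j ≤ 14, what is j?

7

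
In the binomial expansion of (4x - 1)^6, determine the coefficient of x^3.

-1280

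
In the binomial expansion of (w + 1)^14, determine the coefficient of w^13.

The general term is C(14,j)·(w)^j·(1)^(14-j); the w^13 term has j = 13.
C(14,13) = 14.
Coefficient = C(14,13) = 14.

14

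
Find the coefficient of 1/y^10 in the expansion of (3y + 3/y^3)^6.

General term: C(6,j)·(3y)^j·(3/y^3)^(6-j), with y-exponent 1j − 3(6−j) = 4j − 18.
Set 4j − 18 = -10: j = 2.
C(6,2) = 15; 3^2 = 9; 3^4 = 81.
Coefficient = 15 · 9 · 81 = 10935.

10935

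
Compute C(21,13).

203490

C(21,13) = C(21,8) by symmetry.
C(21,8) = (21·20·19·18·17·16·15·14) / 8! = 8204716800 / 40320 = 203490.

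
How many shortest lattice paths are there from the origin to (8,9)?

24310

Each path is a sequence of 17 steps with 8 rights: C(17,8) = 24310.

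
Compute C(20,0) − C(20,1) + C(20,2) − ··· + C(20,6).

27132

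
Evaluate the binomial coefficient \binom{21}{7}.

C(21,7) = (21·20·19·18·17·16·15) / 7! = 586051200 / 5040 = 116280.

116280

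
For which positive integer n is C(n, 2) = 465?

n(n−1)/2 = 465 ⇒ n(n−1) = 930. Since 31·30 = 930, n = 31.

31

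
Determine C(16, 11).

4368

C(16,11) = C(16,5) by symmetry.
C(16,5) = (16·15·14·13·12) / 5! = 524160 / 120 = 4368.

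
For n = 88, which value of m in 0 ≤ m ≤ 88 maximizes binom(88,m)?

44

C(88,m) is maximized at m = 88/2 = 44.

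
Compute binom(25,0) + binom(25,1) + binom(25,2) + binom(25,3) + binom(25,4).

15276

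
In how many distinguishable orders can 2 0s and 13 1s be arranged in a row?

105

Choose positions for the 0s: C(15,2) = 105.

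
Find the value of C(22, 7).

C(22,7) = (22·21·20·19·18·17·16) / 7! = 859541760 / 5040 = 170544.

170544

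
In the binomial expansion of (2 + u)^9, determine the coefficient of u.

The general term is C(9,j)·(2)^j·(u)^(9-j); the u^1 term has j = 8.
C(9,8) = 9.
Coefficient = C(9,8) · 2^8 = 9 · 256 = 2304.

2304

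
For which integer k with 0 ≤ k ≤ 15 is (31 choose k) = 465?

2

C(31,k) increases on 0 ≤ k ≤ 15. C(31,1) = 31 and C(31,2) = 465, so k = 2.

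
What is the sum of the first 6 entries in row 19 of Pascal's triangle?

1 + 19 + 171 + 969 + 3876 + 11628 = 16664.

16664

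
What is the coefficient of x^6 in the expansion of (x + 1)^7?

7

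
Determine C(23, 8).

C(23,8) = (23·22·21·20·19·18·17·16) / 8! = 19769460480 / 40320 = 490314.

490314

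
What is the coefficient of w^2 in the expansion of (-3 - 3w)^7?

The general term is C(7,j)·(-3)^j·(-3w)^(7-j); the w^2 term has j = 5.
C(7,5) = 21.
Coefficient = C(7,5) · (-3)^5 · (-3)^2 = 21 · (-243) · 9 = -45927.

-45927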